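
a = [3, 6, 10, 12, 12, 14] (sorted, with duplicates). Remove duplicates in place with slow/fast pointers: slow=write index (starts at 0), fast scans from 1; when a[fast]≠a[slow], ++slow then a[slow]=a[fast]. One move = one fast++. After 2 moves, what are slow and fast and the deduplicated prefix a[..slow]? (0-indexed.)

slow=2, fast=3, prefix=[3, 6, 10]

slow=0 fast=1: a[fast]=6≠a[slow]=3 write a[1]=6, slow++,fast++
slow=1 fast=2: a[fast]=10≠a[slow]=6 write a[2]=10, slow++,fast++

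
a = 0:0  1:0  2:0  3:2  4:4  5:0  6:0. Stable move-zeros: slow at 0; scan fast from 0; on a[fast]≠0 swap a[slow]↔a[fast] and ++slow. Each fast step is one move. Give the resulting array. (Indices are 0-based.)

[2, 4, 0, 0, 0, 0, 0]

(s=0,f=0) a[fast]=0 → fast++
(s=0,f=1) a[fast]=0 → fast++
(s=0,f=2) a[fast]=0 → fast++
(s=0,f=3) a[fast]=2≠0 swap→a[0]=2 → slow++,fast++
(s=1,f=4) a[fast]=4≠0 swap→a[1]=4 → slow++,fast++
(s=2,f=5) a[fast]=0 → fast++
(s=2,f=6) a[fast]=0 → fast++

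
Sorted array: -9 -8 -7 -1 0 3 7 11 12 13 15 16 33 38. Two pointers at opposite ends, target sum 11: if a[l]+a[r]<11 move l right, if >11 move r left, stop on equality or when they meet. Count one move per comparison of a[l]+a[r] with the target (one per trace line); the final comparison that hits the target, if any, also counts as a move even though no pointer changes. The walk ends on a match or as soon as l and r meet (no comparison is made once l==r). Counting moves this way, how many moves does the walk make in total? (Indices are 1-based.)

[1,14] -9+38=29 >11 → r--
[1,13] -9+33=24 >11 → r--
[1,12] -9+16=7 <11 → l++
[2,12] -8+16=8 <11 → l++
[3,12] -7+16=9 <11 → l++
[4,12] -1+16=15 >11 → r--
[4,11] -1+15=14 >11 → r--
[4,10] -1+13=12 >11 → r--
[4,9] -1+12=11 → found

9 moves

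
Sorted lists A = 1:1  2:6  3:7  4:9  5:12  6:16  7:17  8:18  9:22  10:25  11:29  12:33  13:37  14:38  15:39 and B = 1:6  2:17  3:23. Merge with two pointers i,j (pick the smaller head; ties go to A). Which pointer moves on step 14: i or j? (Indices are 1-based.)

i

[i=1,j=1] A[i]=1<=B[j]=6 take 1 → i++
[i=2,j=1] A[i]=6<=B[j]=6 take 6 → i++
[i=3,j=1] A[i]=7>B[j]=6 take 6 → j++
[i=3,j=2] A[i]=7<=B[j]=17 take 7 → i++
[i=4,j=2] A[i]=9<=B[j]=17 take 9 → i++
[i=5,j=2] A[i]=12<=B[j]=17 take 12 → i++
[i=6,j=2] A[i]=16<=B[j]=17 take 16 → i++
[i=7,j=2] A[i]=17<=B[j]=17 take 17 → i++
[i=8,j=2] A[i]=18>B[j]=17 take 17 → j++
[i=8,j=3] A[i]=18<=B[j]=23 take 18 → i++
[i=9,j=3] A[i]=22<=B[j]=23 take 22 → i++
[i=10,j=3] A[i]=25>B[j]=23 take 23 → j++
[i=10,j=4] B done, take A[i]=25 → i++
[i=11,j=4] B done, take A[i]=29 → i++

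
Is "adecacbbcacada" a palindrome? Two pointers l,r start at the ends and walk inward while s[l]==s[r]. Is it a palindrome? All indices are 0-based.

not a palindrome (mismatch at 2,11)

[0,13] 'a'=='a' → l++,r--
[1,12] 'd'=='d' → l++,r--
[2,11] 'e'!='a' → stop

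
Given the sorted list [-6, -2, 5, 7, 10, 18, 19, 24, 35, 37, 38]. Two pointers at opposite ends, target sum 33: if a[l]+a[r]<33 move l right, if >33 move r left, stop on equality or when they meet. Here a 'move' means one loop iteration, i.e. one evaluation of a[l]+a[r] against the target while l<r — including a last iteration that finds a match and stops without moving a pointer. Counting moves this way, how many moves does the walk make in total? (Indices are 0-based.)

[0,10] -6+38=32 <33 → l++
[1,10] -2+38=36 >33 → r--
[1,9] -2+37=35 >33 → r--
[1,8] -2+35=33 → found

4 moves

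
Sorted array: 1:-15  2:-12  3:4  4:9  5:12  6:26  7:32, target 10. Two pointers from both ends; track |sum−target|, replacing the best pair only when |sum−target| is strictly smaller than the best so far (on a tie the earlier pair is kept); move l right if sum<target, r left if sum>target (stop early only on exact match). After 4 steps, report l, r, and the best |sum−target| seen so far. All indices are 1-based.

l=3, r=5, best |Δ|=1

[1,7] -15+32=17 d=7 * → r--
[1,6] -15+26=11 d=1 * → r--
[1,5] -15+12=-3 d=13 → l++
[2,5] -12+12=0 d=10 → l++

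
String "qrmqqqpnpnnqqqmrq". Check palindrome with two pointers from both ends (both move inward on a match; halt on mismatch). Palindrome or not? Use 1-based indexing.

not a palindrome (mismatch at 7,11)

[1,17] 'q'=='q' → l++,r--
[2,16] 'r'=='r' → l++,r--
[3,15] 'm'=='m' → l++,r--
[4,14] 'q'=='q' → l++,r--
[5,13] 'q'=='q' → l++,r--
[6,12] 'q'=='q' → l++,r--
[7,11] 'p'!='n' → stop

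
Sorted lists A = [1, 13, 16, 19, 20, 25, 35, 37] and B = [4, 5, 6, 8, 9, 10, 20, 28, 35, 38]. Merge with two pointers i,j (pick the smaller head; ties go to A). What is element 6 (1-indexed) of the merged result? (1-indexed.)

merged[6] = 9

i=1 j=1: A[i]=1<=B[j]=4 take 1, i++
i=2 j=1: A[i]=13>B[j]=4 take 4, j++
i=2 j=2: A[i]=13>B[j]=5 take 5, j++
i=2 j=3: A[i]=13>B[j]=6 take 6, j++
i=2 j=4: A[i]=13>B[j]=8 take 8, j++
i=2 j=5: A[i]=13>B[j]=9 take 9, j++
i=2 j=6: A[i]=13>B[j]=10 take 10, j++
i=2 j=7: A[i]=13<=B[j]=20 take 13, i++
i=3 j=7: A[i]=16<=B[j]=20 take 16, i++
i=4 j=7: A[i]=19<=B[j]=20 take 19, i++
i=5 j=7: A[i]=20<=B[j]=20 take 20, i++
i=6 j=7: A[i]=25>B[j]=20 take 20, j++
i=6 j=8: A[i]=25<=B[j]=28 take 25, i++
i=7 j=8: A[i]=35>B[j]=28 take 28, j++
i=7 j=9: A[i]=35<=B[j]=35 take 35, i++
i=8 j=9: A[i]=37>B[j]=35 take 35, j++
i=8 j=10: A[i]=37<=B[j]=38 take 37, i++
i=9 j=10: A done, take B[j]=38, j++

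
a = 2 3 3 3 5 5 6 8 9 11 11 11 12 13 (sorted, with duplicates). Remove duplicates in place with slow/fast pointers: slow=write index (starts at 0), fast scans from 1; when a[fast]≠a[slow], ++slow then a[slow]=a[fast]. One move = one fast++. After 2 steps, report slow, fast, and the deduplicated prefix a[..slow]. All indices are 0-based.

(s=0,f=1) a[fast]=3≠a[slow]=2 write a[1]=3 → slow++,fast++
(s=1,f=2) a[fast]=3=a[slow] dup → fast++

slow=1, fast=3, prefix=[2, 3]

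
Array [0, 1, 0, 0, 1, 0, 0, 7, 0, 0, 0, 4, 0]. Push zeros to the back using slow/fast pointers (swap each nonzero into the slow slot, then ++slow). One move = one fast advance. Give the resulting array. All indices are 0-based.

[1, 1, 7, 4, 0, 0, 0, 0, 0, 0, 0, 0, 0]

slow=0 fast=0: a[fast]=0, fast++
slow=0 fast=1: a[fast]=1≠0 swap→a[0]=1, slow++,fast++
slow=1 fast=2: a[fast]=0, fast++
slow=1 fast=3: a[fast]=0, fast++
slow=1 fast=4: a[fast]=1≠0 swap→a[1]=1, slow++,fast++
slow=2 fast=5: a[fast]=0, fast++
slow=2 fast=6: a[fast]=0, fast++
slow=2 fast=7: a[fast]=7≠0 swap→a[2]=7, slow++,fast++
slow=3 fast=8: a[fast]=0, fast++
slow=3 fast=9: a[fast]=0, fast++
slow=3 fast=10: a[fast]=0, fast++
slow=3 fast=11: a[fast]=4≠0 swap→a[3]=4, slow++,fast++
slow=4 fast=12: a[fast]=0, fast++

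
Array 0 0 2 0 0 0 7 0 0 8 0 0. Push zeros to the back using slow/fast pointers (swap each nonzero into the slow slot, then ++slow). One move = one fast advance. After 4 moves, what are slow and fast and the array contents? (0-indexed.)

slow=0 fast=0: a[fast]=0, fast++
slow=0 fast=1: a[fast]=0, fast++
slow=0 fast=2: a[fast]=2≠0 swap→a[0]=2, slow++,fast++
slow=1 fast=3: a[fast]=0, fast++

slow=1, fast=4, a=[2, 0, 0, 0, 0, 0, 7, 0, 0, 8, 0, 0]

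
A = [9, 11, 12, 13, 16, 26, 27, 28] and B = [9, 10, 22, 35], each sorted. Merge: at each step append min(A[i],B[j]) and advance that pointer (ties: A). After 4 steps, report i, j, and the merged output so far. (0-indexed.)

i=0 j=0: A[i]=9<=B[j]=9 take 9, i++
i=1 j=0: A[i]=11>B[j]=9 take 9, j++
i=1 j=1: A[i]=11>B[j]=10 take 10, j++
i=1 j=2: A[i]=11<=B[j]=22 take 11, i++

i=2, j=2, merged so far=[9, 9, 10, 11]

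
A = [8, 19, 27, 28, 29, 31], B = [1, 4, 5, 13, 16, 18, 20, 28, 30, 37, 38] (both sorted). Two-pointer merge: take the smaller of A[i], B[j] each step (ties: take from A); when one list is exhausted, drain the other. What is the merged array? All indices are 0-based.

[i=0,j=0] A[i]=8>B[j]=1 take 1 → j++
[i=0,j=1] A[i]=8>B[j]=4 take 4 → j++
[i=0,j=2] A[i]=8>B[j]=5 take 5 → j++
[i=0,j=3] A[i]=8<=B[j]=13 take 8 → i++
[i=1,j=3] A[i]=19>B[j]=13 take 13 → j++
[i=1,j=4] A[i]=19>B[j]=16 take 16 → j++
[i=1,j=5] A[i]=19>B[j]=18 take 18 → j++
[i=1,j=6] A[i]=19<=B[j]=20 take 19 → i++
[i=2,j=6] A[i]=27>B[j]=20 take 20 → j++
[i=2,j=7] A[i]=27<=B[j]=28 take 27 → i++
[i=3,j=7] A[i]=28<=B[j]=28 take 28 → i++
[i=4,j=7] A[i]=29>B[j]=28 take 28 → j++
[i=4,j=8] A[i]=29<=B[j]=30 take 29 → i++
[i=5,j=8] A[i]=31>B[j]=30 take 30 → j++
[i=5,j=9] A[i]=31<=B[j]=37 take 31 → i++
[i=6,j=9] A done, take B[j]=37 → j++
[i=6,j=10] A done, take B[j]=38 → j++

[1, 4, 5, 8, 13, 16, 18, 19, 20, 27, 28, 28, 29, 30, 31, 37, 38]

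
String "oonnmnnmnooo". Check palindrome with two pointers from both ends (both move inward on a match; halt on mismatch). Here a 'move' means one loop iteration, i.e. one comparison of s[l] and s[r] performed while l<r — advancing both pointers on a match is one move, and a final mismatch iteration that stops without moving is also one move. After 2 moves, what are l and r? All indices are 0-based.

l=2, r=9

l=0 r=11: 'o'=='o', l++,r--
l=1 r=10: 'o'=='o', l++,r--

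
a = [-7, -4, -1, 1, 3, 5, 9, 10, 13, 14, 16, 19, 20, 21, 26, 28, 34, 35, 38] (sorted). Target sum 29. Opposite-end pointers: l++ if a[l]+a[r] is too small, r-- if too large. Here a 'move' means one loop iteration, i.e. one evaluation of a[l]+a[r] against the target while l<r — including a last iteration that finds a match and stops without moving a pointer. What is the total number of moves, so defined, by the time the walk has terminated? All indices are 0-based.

l=0 r=18: -7+38=31 >29, r--
l=0 r=17: -7+35=28 <29, l++
l=1 r=17: -4+35=31 >29, r--
l=1 r=16: -4+34=30 >29, r--
l=1 r=15: -4+28=24 <29, l++
l=2 r=15: -1+28=27 <29, l++
l=3 r=15: 1+28=29, found

7 moves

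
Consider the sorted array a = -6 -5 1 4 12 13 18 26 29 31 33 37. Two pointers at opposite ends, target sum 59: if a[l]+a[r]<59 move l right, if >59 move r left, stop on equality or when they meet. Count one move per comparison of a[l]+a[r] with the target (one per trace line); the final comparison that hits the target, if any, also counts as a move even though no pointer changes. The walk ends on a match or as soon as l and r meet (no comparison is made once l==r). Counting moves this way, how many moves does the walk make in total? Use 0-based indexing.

9 moves

l=0 r=11: -6+37=31 <59, l++
l=1 r=11: -5+37=32 <59, l++
l=2 r=11: 1+37=38 <59, l++
l=3 r=11: 4+37=41 <59, l++
l=4 r=11: 12+37=49 <59, l++
l=5 r=11: 13+37=50 <59, l++
l=6 r=11: 18+37=55 <59, l++
l=7 r=11: 26+37=63 >59, r--
l=7 r=10: 26+33=59, found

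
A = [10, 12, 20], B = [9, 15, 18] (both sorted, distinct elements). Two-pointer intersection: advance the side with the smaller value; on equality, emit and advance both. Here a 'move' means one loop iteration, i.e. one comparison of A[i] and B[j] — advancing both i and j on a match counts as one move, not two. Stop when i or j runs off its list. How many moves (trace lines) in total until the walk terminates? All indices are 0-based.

i=0 j=0: 10>9, j++
i=0 j=1: 10<15, i++
i=1 j=1: 12<15, i++
i=2 j=1: 20>15, j++
i=2 j=2: 20>18, j++

5 moves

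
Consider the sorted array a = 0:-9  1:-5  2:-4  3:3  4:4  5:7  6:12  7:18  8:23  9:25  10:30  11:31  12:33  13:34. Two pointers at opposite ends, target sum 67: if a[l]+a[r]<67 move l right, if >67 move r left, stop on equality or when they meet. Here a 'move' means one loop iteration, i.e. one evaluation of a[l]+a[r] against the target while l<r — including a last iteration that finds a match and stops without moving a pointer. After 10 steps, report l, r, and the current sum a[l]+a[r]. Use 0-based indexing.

l=0 r=13: -9+34=25 <67, l++
l=1 r=13: -5+34=29 <67, l++
l=2 r=13: -4+34=30 <67, l++
l=3 r=13: 3+34=37 <67, l++
l=4 r=13: 4+34=38 <67, l++
l=5 r=13: 7+34=41 <67, l++
l=6 r=13: 12+34=46 <67, l++
l=7 r=13: 18+34=52 <67, l++
l=8 r=13: 23+34=57 <67, l++
l=9 r=13: 25+34=59 <67, l++

l=10, r=13, sum=64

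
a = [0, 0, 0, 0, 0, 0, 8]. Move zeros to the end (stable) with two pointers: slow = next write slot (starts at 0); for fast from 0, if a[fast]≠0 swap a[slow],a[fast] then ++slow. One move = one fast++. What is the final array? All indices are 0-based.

slow=0 fast=0: a[fast]=0, fast++
slow=0 fast=1: a[fast]=0, fast++
slow=0 fast=2: a[fast]=0, fast++
slow=0 fast=3: a[fast]=0, fast++
slow=0 fast=4: a[fast]=0, fast++
slow=0 fast=5: a[fast]=0, fast++
slow=0 fast=6: a[fast]=8≠0 swap→a[0]=8, slow++,fast++

[8, 0, 0, 0, 0, 0, 0]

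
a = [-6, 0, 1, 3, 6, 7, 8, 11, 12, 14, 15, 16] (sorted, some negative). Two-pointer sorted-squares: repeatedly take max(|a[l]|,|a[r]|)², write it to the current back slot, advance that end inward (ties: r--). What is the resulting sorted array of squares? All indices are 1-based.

[1,12] |-6|<=|16| out[12]=256 → r--
[1,11] |-6|<=|15| out[11]=225 → r--
[1,10] |-6|<=|14| out[10]=196 → r--
[1,9] |-6|<=|12| out[9]=144 → r--
[1,8] |-6|<=|11| out[8]=121 → r--
[1,7] |-6|<=|8| out[7]=64 → r--
[1,6] |-6|<=|7| out[6]=49 → r--
[1,5] |-6|<=|6| out[5]=36 → r--
[1,4] |-6|>|3| out[4]=36 → l++
[2,4] |0|<=|3| out[3]=9 → r--
[2,3] |0|<=|1| out[2]=1 → r--
[2,2] |0|<=|0| out[1]=0 → r--

[0, 1, 9, 36, 36, 49, 64, 121, 144, 196, 225, 256]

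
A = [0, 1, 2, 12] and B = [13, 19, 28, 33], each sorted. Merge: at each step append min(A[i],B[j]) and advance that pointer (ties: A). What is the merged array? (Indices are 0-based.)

[i=0,j=0] A[i]=0<=B[j]=13 take 0 → i++
[i=1,j=0] A[i]=1<=B[j]=13 take 1 → i++
[i=2,j=0] A[i]=2<=B[j]=13 take 2 → i++
[i=3,j=0] A[i]=12<=B[j]=13 take 12 → i++
[i=4,j=0] A done, take B[j]=13 → j++
[i=4,j=1] A done, take B[j]=19 → j++
[i=4,j=2] A done, take B[j]=28 → j++
[i=4,j=3] A done, take B[j]=33 → j++

[0, 1, 2, 12, 13, 19, 28, 33]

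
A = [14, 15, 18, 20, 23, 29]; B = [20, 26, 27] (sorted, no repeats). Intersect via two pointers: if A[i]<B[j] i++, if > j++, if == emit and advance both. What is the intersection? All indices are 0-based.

[i=0,j=0] 14<20 → i++
[i=1,j=0] 15<20 → i++
[i=2,j=0] 18<20 → i++
[i=3,j=0] 20==20 emit → i++,j++
[i=4,j=1] 23<26 → i++
[i=5,j=1] 29>26 → j++
[i=5,j=2] 29>27 → j++

intersection = [20]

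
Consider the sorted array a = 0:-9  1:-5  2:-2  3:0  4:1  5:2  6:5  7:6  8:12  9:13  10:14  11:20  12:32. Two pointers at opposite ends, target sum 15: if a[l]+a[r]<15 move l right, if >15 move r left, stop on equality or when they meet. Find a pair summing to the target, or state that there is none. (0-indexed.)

l=0 r=12: -9+32=23 >15, r--
l=0 r=11: -9+20=11 <15, l++
l=1 r=11: -5+20=15, found

(-5, 20)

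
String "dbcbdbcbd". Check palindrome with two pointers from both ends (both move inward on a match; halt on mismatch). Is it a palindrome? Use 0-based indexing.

palindrome

l=0 r=8: 'd'=='d', l++,r--
l=1 r=7: 'b'=='b', l++,r--
l=2 r=6: 'c'=='c', l++,r--
l=3 r=5: 'b'=='b', l++,r--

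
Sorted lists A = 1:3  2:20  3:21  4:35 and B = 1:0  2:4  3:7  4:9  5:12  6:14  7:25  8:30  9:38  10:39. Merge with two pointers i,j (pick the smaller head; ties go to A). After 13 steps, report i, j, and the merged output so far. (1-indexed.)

i=5, j=10, merged so far=[0, 3, 4, 7, 9, 12, 14, 20, 21, 25, 30, 35, 38]

[i=1,j=1] A[i]=3>B[j]=0 take 0 → j++
[i=1,j=2] A[i]=3<=B[j]=4 take 3 → i++
[i=2,j=2] A[i]=20>B[j]=4 take 4 → j++
[i=2,j=3] A[i]=20>B[j]=7 take 7 → j++
[i=2,j=4] A[i]=20>B[j]=9 take 9 → j++
[i=2,j=5] A[i]=20>B[j]=12 take 12 → j++
[i=2,j=6] A[i]=20>B[j]=14 take 14 → j++
[i=2,j=7] A[i]=20<=B[j]=25 take 20 → i++
[i=3,j=7] A[i]=21<=B[j]=25 take 21 → i++
[i=4,j=7] A[i]=35>B[j]=25 take 25 → j++
[i=4,j=8] A[i]=35>B[j]=30 take 30 → j++
[i=4,j=9] A[i]=35<=B[j]=38 take 35 → i++
[i=5,j=9] A done, take B[j]=38 → j++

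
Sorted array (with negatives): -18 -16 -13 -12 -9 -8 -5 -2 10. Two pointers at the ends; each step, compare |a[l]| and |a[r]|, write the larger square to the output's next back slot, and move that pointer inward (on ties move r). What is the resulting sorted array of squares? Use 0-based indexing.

[0,8] |-18|>|10| out[8]=324 → l++
[1,8] |-16|>|10| out[7]=256 → l++
[2,8] |-13|>|10| out[6]=169 → l++
[3,8] |-12|>|10| out[5]=144 → l++
[4,8] |-9|<=|10| out[4]=100 → r--
[4,7] |-9|>|-2| out[3]=81 → l++
[5,7] |-8|>|-2| out[2]=64 → l++
[6,7] |-5|>|-2| out[1]=25 → l++
[7,7] |-2|<=|-2| out[0]=4 → r--

[4, 25, 64, 81, 100, 144, 169, 256, 324]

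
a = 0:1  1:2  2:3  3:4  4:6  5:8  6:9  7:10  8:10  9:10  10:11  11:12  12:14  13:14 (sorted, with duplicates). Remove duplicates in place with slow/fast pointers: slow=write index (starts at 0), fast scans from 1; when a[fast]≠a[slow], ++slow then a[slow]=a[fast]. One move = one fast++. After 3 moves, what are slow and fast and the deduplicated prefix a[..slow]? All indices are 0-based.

(s=0,f=1) a[fast]=2≠a[slow]=1 write a[1]=2 → slow++,fast++
(s=1,f=2) a[fast]=3≠a[slow]=2 write a[2]=3 → slow++,fast++
(s=2,f=3) a[fast]=4≠a[slow]=3 write a[3]=4 → slow++,fast++

slow=3, fast=4, prefix=[1, 2, 3, 4]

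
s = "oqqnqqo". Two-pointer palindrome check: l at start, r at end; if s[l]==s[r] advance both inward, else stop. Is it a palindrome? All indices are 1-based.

l=1 r=7: 'o'=='o', l++,r--
l=2 r=6: 'q'=='q', l++,r--
l=3 r=5: 'q'=='q', l++,r--

palindrome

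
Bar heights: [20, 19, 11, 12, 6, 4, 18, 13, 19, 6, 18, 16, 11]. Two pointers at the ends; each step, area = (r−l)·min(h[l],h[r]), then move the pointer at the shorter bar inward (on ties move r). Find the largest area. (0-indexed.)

max area = 180

l=0 r=12: min(20,11)*12=132 best=132 *, r--
l=0 r=11: min(20,16)*11=176 best=176 *, r--
l=0 r=10: min(20,18)*10=180 best=180 *, r--
l=0 r=9: min(20,6)*9=54 best=180, r--
l=0 r=8: min(20,19)*8=152 best=180, r--
l=0 r=7: min(20,13)*7=91 best=180, r--
l=0 r=6: min(20,18)*6=108 best=180, r--
l=0 r=5: min(20,4)*5=20 best=180, r--
l=0 r=4: min(20,6)*4=24 best=180, r--
l=0 r=3: min(20,12)*3=36 best=180, r--
l=0 r=2: min(20,11)*2=22 best=180, r--
l=0 r=1: min(20,19)*1=19 best=180, r--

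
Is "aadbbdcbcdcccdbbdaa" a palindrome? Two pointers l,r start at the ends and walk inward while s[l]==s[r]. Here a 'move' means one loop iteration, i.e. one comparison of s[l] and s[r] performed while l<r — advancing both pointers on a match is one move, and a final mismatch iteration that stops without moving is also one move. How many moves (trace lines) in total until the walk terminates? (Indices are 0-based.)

[0,18] 'a'=='a' → l++,r--
[1,17] 'a'=='a' → l++,r--
[2,16] 'd'=='d' → l++,r--
[3,15] 'b'=='b' → l++,r--
[4,14] 'b'=='b' → l++,r--
[5,13] 'd'=='d' → l++,r--
[6,12] 'c'=='c' → l++,r--
[7,11] 'b'!='c' → stop

8 moves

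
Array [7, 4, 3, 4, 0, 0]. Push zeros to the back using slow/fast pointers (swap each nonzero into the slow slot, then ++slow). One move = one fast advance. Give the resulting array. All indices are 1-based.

[7, 4, 3, 4, 0, 0]

(s=1,f=1) a[fast]=7≠0 swap→a[1]=7 → slow++,fast++
(s=2,f=2) a[fast]=4≠0 swap→a[2]=4 → slow++,fast++
(s=3,f=3) a[fast]=3≠0 swap→a[3]=3 → slow++,fast++
(s=4,f=4) a[fast]=4≠0 swap→a[4]=4 → slow++,fast++
(s=5,f=5) a[fast]=0 → fast++
(s=5,f=6) a[fast]=0 → fast++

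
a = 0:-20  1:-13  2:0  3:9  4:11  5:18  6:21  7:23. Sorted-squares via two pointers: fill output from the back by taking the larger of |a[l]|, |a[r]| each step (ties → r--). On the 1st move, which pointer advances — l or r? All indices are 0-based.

[0,7] |-20|<=|23| out[7]=529 → r--

r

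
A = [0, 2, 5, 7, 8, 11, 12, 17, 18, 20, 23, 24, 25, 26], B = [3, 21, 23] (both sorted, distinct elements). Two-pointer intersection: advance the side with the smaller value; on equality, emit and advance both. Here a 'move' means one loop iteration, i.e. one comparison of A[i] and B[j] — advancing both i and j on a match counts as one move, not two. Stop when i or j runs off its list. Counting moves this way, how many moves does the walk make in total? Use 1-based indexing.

i=1 j=1: 0<3, i++
i=2 j=1: 2<3, i++
i=3 j=1: 5>3, j++
i=3 j=2: 5<21, i++
i=4 j=2: 7<21, i++
i=5 j=2: 8<21, i++
i=6 j=2: 11<21, i++
i=7 j=2: 12<21, i++
i=8 j=2: 17<21, i++
i=9 j=2: 18<21, i++
i=10 j=2: 20<21, i++
i=11 j=2: 23>21, j++
i=11 j=3: 23==23 emit, i++,j++

13 moves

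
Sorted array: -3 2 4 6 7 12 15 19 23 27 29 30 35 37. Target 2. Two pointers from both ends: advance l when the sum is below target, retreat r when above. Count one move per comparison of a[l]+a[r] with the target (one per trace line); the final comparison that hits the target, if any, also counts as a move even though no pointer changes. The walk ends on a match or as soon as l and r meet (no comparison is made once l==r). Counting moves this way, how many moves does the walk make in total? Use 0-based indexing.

13 moves

[0,13] -3+37=34 >2 → r--
[0,12] -3+35=32 >2 → r--
[0,11] -3+30=27 >2 → r--
[0,10] -3+29=26 >2 → r--
[0,9] -3+27=24 >2 → r--
[0,8] -3+23=20 >2 → r--
[0,7] -3+19=16 >2 → r--
[0,6] -3+15=12 >2 → r--
[0,5] -3+12=9 >2 → r--
[0,4] -3+7=4 >2 → r--
[0,3] -3+6=3 >2 → r--
[0,2] -3+4=1 <2 → l++
[1,2] 2+4=6 >2 → r--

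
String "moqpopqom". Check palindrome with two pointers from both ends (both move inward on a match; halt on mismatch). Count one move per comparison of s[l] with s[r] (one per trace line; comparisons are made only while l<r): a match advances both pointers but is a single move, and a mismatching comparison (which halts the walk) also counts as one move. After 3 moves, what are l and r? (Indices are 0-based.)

l=3, r=5

[0,8] 'm'=='m' → l++,r--
[1,7] 'o'=='o' → l++,r--
[2,6] 'q'=='q' → l++,r--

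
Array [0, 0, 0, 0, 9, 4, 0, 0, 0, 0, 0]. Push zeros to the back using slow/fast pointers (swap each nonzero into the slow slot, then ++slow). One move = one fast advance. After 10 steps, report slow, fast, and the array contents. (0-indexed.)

(s=0,f=0) a[fast]=0 → fast++
(s=0,f=1) a[fast]=0 → fast++
(s=0,f=2) a[fast]=0 → fast++
(s=0,f=3) a[fast]=0 → fast++
(s=0,f=4) a[fast]=9≠0 swap→a[0]=9 → slow++,fast++
(s=1,f=5) a[fast]=4≠0 swap→a[1]=4 → slow++,fast++
(s=2,f=6) a[fast]=0 → fast++
(s=2,f=7) a[fast]=0 → fast++
(s=2,f=8) a[fast]=0 → fast++
(s=2,f=9) a[fast]=0 → fast++

slow=2, fast=10, a=[9, 4, 0, 0, 0, 0, 0, 0, 0, 0, 0]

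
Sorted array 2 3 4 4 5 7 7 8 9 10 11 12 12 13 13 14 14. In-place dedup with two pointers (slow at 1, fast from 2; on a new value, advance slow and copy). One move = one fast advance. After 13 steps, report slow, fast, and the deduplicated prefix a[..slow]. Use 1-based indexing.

slow=1 fast=2: a[fast]=3≠a[slow]=2 write a[2]=3, slow++,fast++
slow=2 fast=3: a[fast]=4≠a[slow]=3 write a[3]=4, slow++,fast++
slow=3 fast=4: a[fast]=4=a[slow] dup, fast++
slow=3 fast=5: a[fast]=5≠a[slow]=4 write a[4]=5, slow++,fast++
slow=4 fast=6: a[fast]=7≠a[slow]=5 write a[5]=7, slow++,fast++
slow=5 fast=7: a[fast]=7=a[slow] dup, fast++
slow=5 fast=8: a[fast]=8≠a[slow]=7 write a[6]=8, slow++,fast++
slow=6 fast=9: a[fast]=9≠a[slow]=8 write a[7]=9, slow++,fast++
slow=7 fast=10: a[fast]=10≠a[slow]=9 write a[8]=10, slow++,fast++
slow=8 fast=11: a[fast]=11≠a[slow]=10 write a[9]=11, slow++,fast++
slow=9 fast=12: a[fast]=12≠a[slow]=11 write a[10]=12, slow++,fast++
slow=10 fast=13: a[fast]=12=a[slow] dup, fast++
slow=10 fast=14: a[fast]=13≠a[slow]=12 write a[11]=13, slow++,fast++

slow=11, fast=15, prefix=[2, 3, 4, 5, 7, 8, 9, 10, 11, 12, 13]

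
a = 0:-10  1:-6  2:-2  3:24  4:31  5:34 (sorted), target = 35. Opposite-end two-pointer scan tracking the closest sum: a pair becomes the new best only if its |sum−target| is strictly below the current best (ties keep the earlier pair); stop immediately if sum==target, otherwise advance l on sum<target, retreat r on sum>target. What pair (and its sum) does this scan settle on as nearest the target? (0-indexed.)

[0,5] -10+34=24 d=11 * → l++
[1,5] -6+34=28 d=7 * → l++
[2,5] -2+34=32 d=3 * → l++
[3,5] 24+34=58 d=23 → r--
[3,4] 24+31=55 d=20 → r--

pair (-2, 34) with sum 32 (|Δ|=3)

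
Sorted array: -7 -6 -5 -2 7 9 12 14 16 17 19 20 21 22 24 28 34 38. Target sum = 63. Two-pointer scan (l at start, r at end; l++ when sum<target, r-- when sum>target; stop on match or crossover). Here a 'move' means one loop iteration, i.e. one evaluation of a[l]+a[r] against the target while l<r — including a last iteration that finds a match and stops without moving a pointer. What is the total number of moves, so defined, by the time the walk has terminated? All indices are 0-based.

l=0 r=17: -7+38=31 <63, l++
l=1 r=17: -6+38=32 <63, l++
l=2 r=17: -5+38=33 <63, l++
l=3 r=17: -2+38=36 <63, l++
l=4 r=17: 7+38=45 <63, l++
l=5 r=17: 9+38=47 <63, l++
l=6 r=17: 12+38=50 <63, l++
l=7 r=17: 14+38=52 <63, l++
l=8 r=17: 16+38=54 <63, l++
l=9 r=17: 17+38=55 <63, l++
l=10 r=17: 19+38=57 <63, l++
l=11 r=17: 20+38=58 <63, l++
l=12 r=17: 21+38=59 <63, l++
l=13 r=17: 22+38=60 <63, l++
l=14 r=17: 24+38=62 <63, l++
l=15 r=17: 28+38=66 >63, r--
l=15 r=16: 28+34=62 <63, l++

17 moves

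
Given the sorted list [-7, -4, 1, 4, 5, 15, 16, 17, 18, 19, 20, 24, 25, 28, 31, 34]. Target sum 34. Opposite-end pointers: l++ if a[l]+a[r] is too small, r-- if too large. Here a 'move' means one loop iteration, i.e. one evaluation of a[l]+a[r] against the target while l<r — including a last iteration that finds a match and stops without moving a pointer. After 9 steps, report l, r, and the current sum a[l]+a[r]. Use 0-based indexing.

[0,15] -7+34=27 <34 → l++
[1,15] -4+34=30 <34 → l++
[2,15] 1+34=35 >34 → r--
[2,14] 1+31=32 <34 → l++
[3,14] 4+31=35 >34 → r--
[3,13] 4+28=32 <34 → l++
[4,13] 5+28=33 <34 → l++
[5,13] 15+28=43 >34 → r--
[5,12] 15+25=40 >34 → r--

l=5, r=11, sum=39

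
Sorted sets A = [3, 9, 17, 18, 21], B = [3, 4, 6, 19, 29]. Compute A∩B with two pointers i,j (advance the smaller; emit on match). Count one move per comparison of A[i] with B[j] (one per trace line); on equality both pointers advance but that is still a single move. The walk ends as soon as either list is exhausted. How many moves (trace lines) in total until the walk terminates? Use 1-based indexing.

[i=1,j=1] 3==3 emit → i++,j++
[i=2,j=2] 9>4 → j++
[i=2,j=3] 9>6 → j++
[i=2,j=4] 9<19 → i++
[i=3,j=4] 17<19 → i++
[i=4,j=4] 18<19 → i++
[i=5,j=4] 21>19 → j++
[i=5,j=5] 21<29 → i++

8 moves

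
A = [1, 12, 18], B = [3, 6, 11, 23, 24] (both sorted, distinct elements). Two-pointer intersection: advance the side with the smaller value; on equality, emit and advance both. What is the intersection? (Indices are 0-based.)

intersection = []

i=0 j=0: 1<3, i++
i=1 j=0: 12>3, j++
i=1 j=1: 12>6, j++
i=1 j=2: 12>11, j++
i=1 j=3: 12<23, i++
i=2 j=3: 18<23, i++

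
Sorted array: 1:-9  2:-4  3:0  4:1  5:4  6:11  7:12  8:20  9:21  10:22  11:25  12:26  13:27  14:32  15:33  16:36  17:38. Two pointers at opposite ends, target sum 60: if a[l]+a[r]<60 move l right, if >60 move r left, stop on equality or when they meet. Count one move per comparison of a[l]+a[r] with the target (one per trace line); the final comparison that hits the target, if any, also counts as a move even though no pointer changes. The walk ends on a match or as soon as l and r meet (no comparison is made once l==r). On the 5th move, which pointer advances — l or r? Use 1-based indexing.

l

l=1 r=17: -9+38=29 <60, l++
l=2 r=17: -4+38=34 <60, l++
l=3 r=17: 0+38=38 <60, l++
l=4 r=17: 1+38=39 <60, l++
l=5 r=17: 4+38=42 <60, l++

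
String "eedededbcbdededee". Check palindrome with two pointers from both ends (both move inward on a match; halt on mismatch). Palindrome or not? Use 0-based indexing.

[0,16] 'e'=='e' → l++,r--
[1,15] 'e'=='e' → l++,r--
[2,14] 'd'=='d' → l++,r--
[3,13] 'e'=='e' → l++,r--
[4,12] 'd'=='d' → l++,r--
[5,11] 'e'=='e' → l++,r--
[6,10] 'd'=='d' → l++,r--
[7,9] 'b'=='b' → l++,r--

palindrome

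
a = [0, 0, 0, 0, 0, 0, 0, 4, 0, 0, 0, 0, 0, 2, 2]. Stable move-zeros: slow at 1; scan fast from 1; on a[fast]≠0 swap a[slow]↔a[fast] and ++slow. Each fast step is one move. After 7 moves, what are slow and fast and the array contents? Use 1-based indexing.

(s=1,f=1) a[fast]=0 → fast++
(s=1,f=2) a[fast]=0 → fast++
(s=1,f=3) a[fast]=0 → fast++
(s=1,f=4) a[fast]=0 → fast++
(s=1,f=5) a[fast]=0 → fast++
(s=1,f=6) a[fast]=0 → fast++
(s=1,f=7) a[fast]=0 → fast++

slow=1, fast=8, a=[0, 0, 0, 0, 0, 0, 0, 4, 0, 0, 0, 0, 0, 2, 2]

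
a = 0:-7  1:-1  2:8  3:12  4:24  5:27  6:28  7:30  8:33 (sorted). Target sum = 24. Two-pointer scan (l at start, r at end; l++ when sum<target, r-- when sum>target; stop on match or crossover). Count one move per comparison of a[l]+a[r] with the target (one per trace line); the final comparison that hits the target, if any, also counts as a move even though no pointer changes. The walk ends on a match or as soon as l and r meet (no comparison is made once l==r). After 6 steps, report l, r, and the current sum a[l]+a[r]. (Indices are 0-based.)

l=0 r=8: -7+33=26 >24, r--
l=0 r=7: -7+30=23 <24, l++
l=1 r=7: -1+30=29 >24, r--
l=1 r=6: -1+28=27 >24, r--
l=1 r=5: -1+27=26 >24, r--
l=1 r=4: -1+24=23 <24, l++

l=2, r=4, sum=32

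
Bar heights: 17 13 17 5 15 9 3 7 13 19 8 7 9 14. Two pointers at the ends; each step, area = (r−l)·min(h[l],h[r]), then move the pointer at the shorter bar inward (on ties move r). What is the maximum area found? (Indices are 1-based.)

max area = 182

[1,14] min(17,14)*13=182 best=182 * → r--
[1,13] min(17,9)*12=108 best=182 → r--
[1,12] min(17,7)*11=77 best=182 → r--
[1,11] min(17,8)*10=80 best=182 → r--
[1,10] min(17,19)*9=153 best=182 → l++
[2,10] min(13,19)*8=104 best=182 → l++
[3,10] min(17,19)*7=119 best=182 → l++
[4,10] min(5,19)*6=30 best=182 → l++
[5,10] min(15,19)*5=75 best=182 → l++
[6,10] min(9,19)*4=36 best=182 → l++
[7,10] min(3,19)*3=9 best=182 → l++
[8,10] min(7,19)*2=14 best=182 → l++
[9,10] min(13,19)*1=13 best=182 → l++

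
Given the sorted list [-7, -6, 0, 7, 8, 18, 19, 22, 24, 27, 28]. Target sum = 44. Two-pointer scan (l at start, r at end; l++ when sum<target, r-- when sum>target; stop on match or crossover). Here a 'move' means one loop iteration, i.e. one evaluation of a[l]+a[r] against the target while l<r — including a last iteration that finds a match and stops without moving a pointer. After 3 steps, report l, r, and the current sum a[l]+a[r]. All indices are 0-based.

[0,10] -7+28=21 <44 → l++
[1,10] -6+28=22 <44 → l++
[2,10] 0+28=28 <44 → l++

l=3, r=10, sum=35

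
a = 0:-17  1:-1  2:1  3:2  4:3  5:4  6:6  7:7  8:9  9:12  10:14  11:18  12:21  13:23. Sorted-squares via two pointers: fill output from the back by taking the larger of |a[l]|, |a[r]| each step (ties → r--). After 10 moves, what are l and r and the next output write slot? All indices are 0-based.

l=0 r=13: |-17|<=|23| out[13]=529, r--
l=0 r=12: |-17|<=|21| out[12]=441, r--
l=0 r=11: |-17|<=|18| out[11]=324, r--
l=0 r=10: |-17|>|14| out[10]=289, l++
l=1 r=10: |-1|<=|14| out[9]=196, r--
l=1 r=9: |-1|<=|12| out[8]=144, r--
l=1 r=8: |-1|<=|9| out[7]=81, r--
l=1 r=7: |-1|<=|7| out[6]=49, r--
l=1 r=6: |-1|<=|6| out[5]=36, r--
l=1 r=5: |-1|<=|4| out[4]=16, r--

l=1, r=4, next write slot=3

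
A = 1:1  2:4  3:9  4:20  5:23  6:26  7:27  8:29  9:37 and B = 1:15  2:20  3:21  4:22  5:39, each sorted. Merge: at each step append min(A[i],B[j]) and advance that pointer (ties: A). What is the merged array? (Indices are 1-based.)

[1, 4, 9, 15, 20, 20, 21, 22, 23, 26, 27, 29, 37, 39]

[i=1,j=1] A[i]=1<=B[j]=15 take 1 → i++
[i=2,j=1] A[i]=4<=B[j]=15 take 4 → i++
[i=3,j=1] A[i]=9<=B[j]=15 take 9 → i++
[i=4,j=1] A[i]=20>B[j]=15 take 15 → j++
[i=4,j=2] A[i]=20<=B[j]=20 take 20 → i++
[i=5,j=2] A[i]=23>B[j]=20 take 20 → j++
[i=5,j=3] A[i]=23>B[j]=21 take 21 → j++
[i=5,j=4] A[i]=23>B[j]=22 take 22 → j++
[i=5,j=5] A[i]=23<=B[j]=39 take 23 → i++
[i=6,j=5] A[i]=26<=B[j]=39 take 26 → i++
[i=7,j=5] A[i]=27<=B[j]=39 take 27 → i++
[i=8,j=5] A[i]=29<=B[j]=39 take 29 → i++
[i=9,j=5] A[i]=37<=B[j]=39 take 37 → i++
[i=10,j=5] A done, take B[j]=39 → j++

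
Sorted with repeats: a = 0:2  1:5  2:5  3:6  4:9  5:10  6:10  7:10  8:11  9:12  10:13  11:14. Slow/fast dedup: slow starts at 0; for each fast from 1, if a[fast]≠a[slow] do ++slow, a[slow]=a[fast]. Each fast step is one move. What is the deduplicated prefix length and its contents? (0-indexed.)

slow=0 fast=1: a[fast]=5≠a[slow]=2 write a[1]=5, slow++,fast++
slow=1 fast=2: a[fast]=5=a[slow] dup, fast++
slow=1 fast=3: a[fast]=6≠a[slow]=5 write a[2]=6, slow++,fast++
slow=2 fast=4: a[fast]=9≠a[slow]=6 write a[3]=9, slow++,fast++
slow=3 fast=5: a[fast]=10≠a[slow]=9 write a[4]=10, slow++,fast++
slow=4 fast=6: a[fast]=10=a[slow] dup, fast++
slow=4 fast=7: a[fast]=10=a[slow] dup, fast++
slow=4 fast=8: a[fast]=11≠a[slow]=10 write a[5]=11, slow++,fast++
slow=5 fast=9: a[fast]=12≠a[slow]=11 write a[6]=12, slow++,fast++
slow=6 fast=10: a[fast]=13≠a[slow]=12 write a[7]=13, slow++,fast++
slow=7 fast=11: a[fast]=14≠a[slow]=13 write a[8]=14, slow++,fast++

length 9; prefix = [2, 5, 6, 9, 10, 11, 12, 13, 14]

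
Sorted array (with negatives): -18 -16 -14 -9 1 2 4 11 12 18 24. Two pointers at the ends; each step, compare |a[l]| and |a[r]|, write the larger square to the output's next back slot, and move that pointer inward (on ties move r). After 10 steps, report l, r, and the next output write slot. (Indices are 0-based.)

l=4, r=4, next write slot=0

l=0 r=10: |-18|<=|24| out[10]=576, r--
l=0 r=9: |-18|<=|18| out[9]=324, r--
l=0 r=8: |-18|>|12| out[8]=324, l++
l=1 r=8: |-16|>|12| out[7]=256, l++
l=2 r=8: |-14|>|12| out[6]=196, l++
l=3 r=8: |-9|<=|12| out[5]=144, r--
l=3 r=7: |-9|<=|11| out[4]=121, r--
l=3 r=6: |-9|>|4| out[3]=81, l++
l=4 r=6: |1|<=|4| out[2]=16, r--
l=4 r=5: |1|<=|2| out[1]=4, r--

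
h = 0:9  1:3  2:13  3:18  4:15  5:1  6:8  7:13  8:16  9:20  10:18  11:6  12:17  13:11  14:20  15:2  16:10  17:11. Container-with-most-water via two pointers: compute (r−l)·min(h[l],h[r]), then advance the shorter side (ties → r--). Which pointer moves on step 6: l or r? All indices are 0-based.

l=0 r=17: min(9,11)*17=153 best=153 *, l++
l=1 r=17: min(3,11)*16=48 best=153, l++
l=2 r=17: min(13,11)*15=165 best=165 *, r--
l=2 r=16: min(13,10)*14=140 best=165, r--
l=2 r=15: min(13,2)*13=26 best=165, r--
l=2 r=14: min(13,20)*12=156 best=165, l++

l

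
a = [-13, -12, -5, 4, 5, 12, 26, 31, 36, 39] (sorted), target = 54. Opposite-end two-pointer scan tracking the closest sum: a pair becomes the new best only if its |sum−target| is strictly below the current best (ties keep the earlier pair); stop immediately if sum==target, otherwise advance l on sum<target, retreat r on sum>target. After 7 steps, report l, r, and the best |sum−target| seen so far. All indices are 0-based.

l=6, r=8, best |Δ|=3

[0,9] -13+39=26 d=28 * → l++
[1,9] -12+39=27 d=27 * → l++
[2,9] -5+39=34 d=20 * → l++
[3,9] 4+39=43 d=11 * → l++
[4,9] 5+39=44 d=10 * → l++
[5,9] 12+39=51 d=3 * → l++
[6,9] 26+39=65 d=11 → r--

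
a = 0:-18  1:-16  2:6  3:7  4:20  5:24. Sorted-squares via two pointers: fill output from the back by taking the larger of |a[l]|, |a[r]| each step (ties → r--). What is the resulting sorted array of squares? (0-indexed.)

[0,5] |-18|<=|24| out[5]=576 → r--
[0,4] |-18|<=|20| out[4]=400 → r--
[0,3] |-18|>|7| out[3]=324 → l++
[1,3] |-16|>|7| out[2]=256 → l++
[2,3] |6|<=|7| out[1]=49 → r--
[2,2] |6|<=|6| out[0]=36 → r--

[36, 49, 256, 324, 400, 576]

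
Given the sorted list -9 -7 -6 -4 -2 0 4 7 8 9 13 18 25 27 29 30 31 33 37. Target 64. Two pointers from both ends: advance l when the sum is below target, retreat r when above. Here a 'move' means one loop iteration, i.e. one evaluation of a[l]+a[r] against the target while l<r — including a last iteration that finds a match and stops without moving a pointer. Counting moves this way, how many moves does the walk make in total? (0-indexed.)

14 moves

l=0 r=18: -9+37=28 <64, l++
l=1 r=18: -7+37=30 <64, l++
l=2 r=18: -6+37=31 <64, l++
l=3 r=18: -4+37=33 <64, l++
l=4 r=18: -2+37=35 <64, l++
l=5 r=18: 0+37=37 <64, l++
l=6 r=18: 4+37=41 <64, l++
l=7 r=18: 7+37=44 <64, l++
l=8 r=18: 8+37=45 <64, l++
l=9 r=18: 9+37=46 <64, l++
l=10 r=18: 13+37=50 <64, l++
l=11 r=18: 18+37=55 <64, l++
l=12 r=18: 25+37=62 <64, l++
l=13 r=18: 27+37=64, found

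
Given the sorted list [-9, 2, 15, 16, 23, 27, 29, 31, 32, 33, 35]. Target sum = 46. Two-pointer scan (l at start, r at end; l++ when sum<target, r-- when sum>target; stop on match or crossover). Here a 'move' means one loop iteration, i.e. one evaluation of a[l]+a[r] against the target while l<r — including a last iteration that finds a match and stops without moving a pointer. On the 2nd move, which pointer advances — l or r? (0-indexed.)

l

[0,10] -9+35=26 <46 → l++
[1,10] 2+35=37 <46 → l++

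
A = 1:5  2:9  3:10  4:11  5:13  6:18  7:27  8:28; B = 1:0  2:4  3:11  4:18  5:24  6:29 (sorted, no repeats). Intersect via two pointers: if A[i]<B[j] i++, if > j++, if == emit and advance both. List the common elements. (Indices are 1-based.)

intersection = [11, 18]

[i=1,j=1] 5>0 → j++
[i=1,j=2] 5>4 → j++
[i=1,j=3] 5<11 → i++
[i=2,j=3] 9<11 → i++
[i=3,j=3] 10<11 → i++
[i=4,j=3] 11==11 emit → i++,j++
[i=5,j=4] 13<18 → i++
[i=6,j=4] 18==18 emit → i++,j++
[i=7,j=5] 27>24 → j++
[i=7,j=6] 27<29 → i++
[i=8,j=6] 28<29 → i++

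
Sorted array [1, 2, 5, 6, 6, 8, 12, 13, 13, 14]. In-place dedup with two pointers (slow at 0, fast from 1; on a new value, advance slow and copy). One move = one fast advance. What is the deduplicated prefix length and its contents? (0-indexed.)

(s=0,f=1) a[fast]=2≠a[slow]=1 write a[1]=2 → slow++,fast++
(s=1,f=2) a[fast]=5≠a[slow]=2 write a[2]=5 → slow++,fast++
(s=2,f=3) a[fast]=6≠a[slow]=5 write a[3]=6 → slow++,fast++
(s=3,f=4) a[fast]=6=a[slow] dup → fast++
(s=3,f=5) a[fast]=8≠a[slow]=6 write a[4]=8 → slow++,fast++
(s=4,f=6) a[fast]=12≠a[slow]=8 write a[5]=12 → slow++,fast++
(s=5,f=7) a[fast]=13≠a[slow]=12 write a[6]=13 → slow++,fast++
(s=6,f=8) a[fast]=13=a[slow] dup → fast++
(s=6,f=9) a[fast]=14≠a[slow]=13 write a[7]=14 → slow++,fast++

length 8; prefix = [1, 2, 5, 6, 8, 12, 13, 14]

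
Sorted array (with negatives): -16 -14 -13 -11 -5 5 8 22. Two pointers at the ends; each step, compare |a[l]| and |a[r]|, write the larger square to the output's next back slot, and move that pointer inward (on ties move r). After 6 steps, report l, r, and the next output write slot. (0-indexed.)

l=4, r=5, next write slot=1

l=0 r=7: |-16|<=|22| out[7]=484, r--
l=0 r=6: |-16|>|8| out[6]=256, l++
l=1 r=6: |-14|>|8| out[5]=196, l++
l=2 r=6: |-13|>|8| out[4]=169, l++
l=3 r=6: |-11|>|8| out[3]=121, l++
l=4 r=6: |-5|<=|8| out[2]=64, r--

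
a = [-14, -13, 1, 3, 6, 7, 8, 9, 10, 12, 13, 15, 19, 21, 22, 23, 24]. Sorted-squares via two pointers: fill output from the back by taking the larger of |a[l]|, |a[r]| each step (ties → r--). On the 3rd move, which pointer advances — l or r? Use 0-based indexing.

r

l=0 r=16: |-14|<=|24| out[16]=576, r--
l=0 r=15: |-14|<=|23| out[15]=529, r--
l=0 r=14: |-14|<=|22| out[14]=484, r--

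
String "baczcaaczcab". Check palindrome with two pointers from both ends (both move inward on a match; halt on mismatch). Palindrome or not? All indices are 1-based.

palindrome

l=1 r=12: 'b'=='b', l++,r--
l=2 r=11: 'a'=='a', l++,r--
l=3 r=10: 'c'=='c', l++,r--
l=4 r=9: 'z'=='z', l++,r--
l=5 r=8: 'c'=='c', l++,r--
l=6 r=7: 'a'=='a', l++,r--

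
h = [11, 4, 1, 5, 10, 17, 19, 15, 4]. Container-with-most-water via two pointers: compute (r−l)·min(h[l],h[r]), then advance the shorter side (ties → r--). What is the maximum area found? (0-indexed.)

l=0 r=8: min(11,4)*8=32 best=32 *, r--
l=0 r=7: min(11,15)*7=77 best=77 *, l++
l=1 r=7: min(4,15)*6=24 best=77, l++
l=2 r=7: min(1,15)*5=5 best=77, l++
l=3 r=7: min(5,15)*4=20 best=77, l++
l=4 r=7: min(10,15)*3=30 best=77, l++
l=5 r=7: min(17,15)*2=30 best=77, r--
l=5 r=6: min(17,19)*1=17 best=77, l++

max area = 77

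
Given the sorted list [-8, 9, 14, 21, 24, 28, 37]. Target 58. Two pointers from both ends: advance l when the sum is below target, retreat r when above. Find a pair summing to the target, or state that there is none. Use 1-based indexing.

(21, 37)

[1,7] -8+37=29 <58 → l++
[2,7] 9+37=46 <58 → l++
[3,7] 14+37=51 <58 → l++
[4,7] 21+37=58 → found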